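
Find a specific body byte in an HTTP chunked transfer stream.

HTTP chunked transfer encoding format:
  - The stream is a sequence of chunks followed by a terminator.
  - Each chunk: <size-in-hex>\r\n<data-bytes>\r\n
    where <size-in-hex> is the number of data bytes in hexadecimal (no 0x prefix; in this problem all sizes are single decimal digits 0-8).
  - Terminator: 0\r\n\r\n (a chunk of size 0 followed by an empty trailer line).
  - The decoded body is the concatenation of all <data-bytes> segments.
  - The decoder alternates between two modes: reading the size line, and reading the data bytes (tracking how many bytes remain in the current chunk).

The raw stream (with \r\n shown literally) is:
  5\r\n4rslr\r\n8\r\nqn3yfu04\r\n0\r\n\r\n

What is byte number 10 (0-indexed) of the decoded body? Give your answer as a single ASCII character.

Answer: u

Derivation:
Chunk 1: stream[0..1]='5' size=0x5=5, data at stream[3..8]='4rslr' -> body[0..5], body so far='4rslr'
Chunk 2: stream[10..11]='8' size=0x8=8, data at stream[13..21]='qn3yfu04' -> body[5..13], body so far='4rslrqn3yfu04'
Chunk 3: stream[23..24]='0' size=0 (terminator). Final body='4rslrqn3yfu04' (13 bytes)
Body byte 10 = 'u'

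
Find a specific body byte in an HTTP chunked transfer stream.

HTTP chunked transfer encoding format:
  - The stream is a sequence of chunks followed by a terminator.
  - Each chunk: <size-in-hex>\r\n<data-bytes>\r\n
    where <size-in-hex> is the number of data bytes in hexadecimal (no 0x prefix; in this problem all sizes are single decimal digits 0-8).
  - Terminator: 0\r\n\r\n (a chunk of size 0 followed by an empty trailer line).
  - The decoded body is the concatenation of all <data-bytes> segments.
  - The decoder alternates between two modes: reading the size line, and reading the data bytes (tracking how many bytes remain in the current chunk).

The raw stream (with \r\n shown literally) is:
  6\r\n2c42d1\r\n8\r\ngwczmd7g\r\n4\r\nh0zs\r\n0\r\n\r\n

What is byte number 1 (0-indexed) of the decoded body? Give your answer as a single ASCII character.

Chunk 1: stream[0..1]='6' size=0x6=6, data at stream[3..9]='2c42d1' -> body[0..6], body so far='2c42d1'
Chunk 2: stream[11..12]='8' size=0x8=8, data at stream[14..22]='gwczmd7g' -> body[6..14], body so far='2c42d1gwczmd7g'
Chunk 3: stream[24..25]='4' size=0x4=4, data at stream[27..31]='h0zs' -> body[14..18], body so far='2c42d1gwczmd7gh0zs'
Chunk 4: stream[33..34]='0' size=0 (terminator). Final body='2c42d1gwczmd7gh0zs' (18 bytes)
Body byte 1 = 'c'

Answer: c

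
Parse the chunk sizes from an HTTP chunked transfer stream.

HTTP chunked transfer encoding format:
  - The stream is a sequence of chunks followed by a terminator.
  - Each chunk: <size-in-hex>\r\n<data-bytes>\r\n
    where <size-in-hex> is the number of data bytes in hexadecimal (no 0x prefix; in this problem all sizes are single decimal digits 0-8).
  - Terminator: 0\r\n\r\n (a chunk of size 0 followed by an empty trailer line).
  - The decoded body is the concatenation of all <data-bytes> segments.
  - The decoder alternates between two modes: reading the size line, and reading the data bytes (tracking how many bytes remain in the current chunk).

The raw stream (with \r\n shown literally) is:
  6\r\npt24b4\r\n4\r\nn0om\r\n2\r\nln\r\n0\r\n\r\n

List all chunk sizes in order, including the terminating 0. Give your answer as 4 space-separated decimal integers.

Chunk 1: stream[0..1]='6' size=0x6=6, data at stream[3..9]='pt24b4' -> body[0..6], body so far='pt24b4'
Chunk 2: stream[11..12]='4' size=0x4=4, data at stream[14..18]='n0om' -> body[6..10], body so far='pt24b4n0om'
Chunk 3: stream[20..21]='2' size=0x2=2, data at stream[23..25]='ln' -> body[10..12], body so far='pt24b4n0omln'
Chunk 4: stream[27..28]='0' size=0 (terminator). Final body='pt24b4n0omln' (12 bytes)

Answer: 6 4 2 0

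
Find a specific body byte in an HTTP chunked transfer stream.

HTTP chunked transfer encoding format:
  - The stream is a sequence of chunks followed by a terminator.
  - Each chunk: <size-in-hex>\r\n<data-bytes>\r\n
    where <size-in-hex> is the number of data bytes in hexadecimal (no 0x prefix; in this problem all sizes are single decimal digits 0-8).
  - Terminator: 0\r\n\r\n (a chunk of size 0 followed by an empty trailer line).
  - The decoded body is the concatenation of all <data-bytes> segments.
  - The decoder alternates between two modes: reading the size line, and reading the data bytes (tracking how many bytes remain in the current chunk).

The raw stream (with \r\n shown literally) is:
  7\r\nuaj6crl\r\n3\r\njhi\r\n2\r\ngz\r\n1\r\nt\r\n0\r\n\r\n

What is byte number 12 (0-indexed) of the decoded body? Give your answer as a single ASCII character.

Answer: t

Derivation:
Chunk 1: stream[0..1]='7' size=0x7=7, data at stream[3..10]='uaj6crl' -> body[0..7], body so far='uaj6crl'
Chunk 2: stream[12..13]='3' size=0x3=3, data at stream[15..18]='jhi' -> body[7..10], body so far='uaj6crljhi'
Chunk 3: stream[20..21]='2' size=0x2=2, data at stream[23..25]='gz' -> body[10..12], body so far='uaj6crljhigz'
Chunk 4: stream[27..28]='1' size=0x1=1, data at stream[30..31]='t' -> body[12..13], body so far='uaj6crljhigzt'
Chunk 5: stream[33..34]='0' size=0 (terminator). Final body='uaj6crljhigzt' (13 bytes)
Body byte 12 = 't'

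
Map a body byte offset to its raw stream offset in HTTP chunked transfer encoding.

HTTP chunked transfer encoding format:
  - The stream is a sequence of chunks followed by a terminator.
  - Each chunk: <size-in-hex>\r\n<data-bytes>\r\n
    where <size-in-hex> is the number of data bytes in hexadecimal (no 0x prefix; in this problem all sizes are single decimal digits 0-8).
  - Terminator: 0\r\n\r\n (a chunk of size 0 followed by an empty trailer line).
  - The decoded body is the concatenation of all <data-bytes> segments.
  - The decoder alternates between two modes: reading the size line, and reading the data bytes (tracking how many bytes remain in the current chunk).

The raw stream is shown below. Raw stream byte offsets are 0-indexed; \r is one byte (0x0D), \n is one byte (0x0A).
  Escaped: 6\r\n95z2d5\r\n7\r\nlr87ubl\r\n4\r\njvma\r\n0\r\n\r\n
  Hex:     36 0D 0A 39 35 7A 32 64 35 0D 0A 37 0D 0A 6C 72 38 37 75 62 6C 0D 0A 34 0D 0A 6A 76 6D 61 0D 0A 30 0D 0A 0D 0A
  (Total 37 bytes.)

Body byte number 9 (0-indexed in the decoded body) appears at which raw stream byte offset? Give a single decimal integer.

Chunk 1: stream[0..1]='6' size=0x6=6, data at stream[3..9]='95z2d5' -> body[0..6], body so far='95z2d5'
Chunk 2: stream[11..12]='7' size=0x7=7, data at stream[14..21]='lr87ubl' -> body[6..13], body so far='95z2d5lr87ubl'
Chunk 3: stream[23..24]='4' size=0x4=4, data at stream[26..30]='jvma' -> body[13..17], body so far='95z2d5lr87ubljvma'
Chunk 4: stream[32..33]='0' size=0 (terminator). Final body='95z2d5lr87ubljvma' (17 bytes)
Body byte 9 at stream offset 17

Answer: 17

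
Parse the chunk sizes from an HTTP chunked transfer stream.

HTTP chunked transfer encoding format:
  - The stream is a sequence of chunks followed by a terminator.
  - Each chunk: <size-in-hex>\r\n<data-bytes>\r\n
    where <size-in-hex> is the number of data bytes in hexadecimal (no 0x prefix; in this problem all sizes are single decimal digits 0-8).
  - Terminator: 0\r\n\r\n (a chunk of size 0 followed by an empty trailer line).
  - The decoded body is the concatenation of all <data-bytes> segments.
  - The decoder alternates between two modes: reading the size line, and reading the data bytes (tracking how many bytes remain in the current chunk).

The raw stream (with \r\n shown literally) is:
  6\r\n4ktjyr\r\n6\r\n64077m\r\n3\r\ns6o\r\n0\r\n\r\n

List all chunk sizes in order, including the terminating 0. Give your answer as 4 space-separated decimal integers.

Answer: 6 6 3 0

Derivation:
Chunk 1: stream[0..1]='6' size=0x6=6, data at stream[3..9]='4ktjyr' -> body[0..6], body so far='4ktjyr'
Chunk 2: stream[11..12]='6' size=0x6=6, data at stream[14..20]='64077m' -> body[6..12], body so far='4ktjyr64077m'
Chunk 3: stream[22..23]='3' size=0x3=3, data at stream[25..28]='s6o' -> body[12..15], body so far='4ktjyr64077ms6o'
Chunk 4: stream[30..31]='0' size=0 (terminator). Final body='4ktjyr64077ms6o' (15 bytes)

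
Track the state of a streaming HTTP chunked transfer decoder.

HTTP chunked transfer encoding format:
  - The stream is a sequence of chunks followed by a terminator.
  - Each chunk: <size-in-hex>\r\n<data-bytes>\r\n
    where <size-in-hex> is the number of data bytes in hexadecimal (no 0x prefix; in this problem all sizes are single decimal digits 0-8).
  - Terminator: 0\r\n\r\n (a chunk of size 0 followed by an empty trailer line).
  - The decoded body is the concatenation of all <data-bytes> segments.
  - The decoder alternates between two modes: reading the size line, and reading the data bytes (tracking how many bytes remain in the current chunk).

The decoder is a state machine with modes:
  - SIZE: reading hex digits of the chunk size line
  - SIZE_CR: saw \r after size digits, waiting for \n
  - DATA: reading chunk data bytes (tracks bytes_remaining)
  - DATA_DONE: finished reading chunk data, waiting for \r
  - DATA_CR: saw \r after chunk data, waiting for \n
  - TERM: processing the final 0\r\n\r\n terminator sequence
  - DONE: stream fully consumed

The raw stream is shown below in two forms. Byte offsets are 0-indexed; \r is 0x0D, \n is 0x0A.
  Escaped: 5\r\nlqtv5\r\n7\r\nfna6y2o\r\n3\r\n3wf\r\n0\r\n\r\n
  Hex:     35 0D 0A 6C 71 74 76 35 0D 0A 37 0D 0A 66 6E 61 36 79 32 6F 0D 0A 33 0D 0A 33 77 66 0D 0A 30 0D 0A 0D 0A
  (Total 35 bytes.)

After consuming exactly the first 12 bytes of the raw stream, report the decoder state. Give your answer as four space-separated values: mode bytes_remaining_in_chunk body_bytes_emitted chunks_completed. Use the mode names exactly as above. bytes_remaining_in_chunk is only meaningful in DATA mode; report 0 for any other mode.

Byte 0 = '5': mode=SIZE remaining=0 emitted=0 chunks_done=0
Byte 1 = 0x0D: mode=SIZE_CR remaining=0 emitted=0 chunks_done=0
Byte 2 = 0x0A: mode=DATA remaining=5 emitted=0 chunks_done=0
Byte 3 = 'l': mode=DATA remaining=4 emitted=1 chunks_done=0
Byte 4 = 'q': mode=DATA remaining=3 emitted=2 chunks_done=0
Byte 5 = 't': mode=DATA remaining=2 emitted=3 chunks_done=0
Byte 6 = 'v': mode=DATA remaining=1 emitted=4 chunks_done=0
Byte 7 = '5': mode=DATA_DONE remaining=0 emitted=5 chunks_done=0
Byte 8 = 0x0D: mode=DATA_CR remaining=0 emitted=5 chunks_done=0
Byte 9 = 0x0A: mode=SIZE remaining=0 emitted=5 chunks_done=1
Byte 10 = '7': mode=SIZE remaining=0 emitted=5 chunks_done=1
Byte 11 = 0x0D: mode=SIZE_CR remaining=0 emitted=5 chunks_done=1

Answer: SIZE_CR 0 5 1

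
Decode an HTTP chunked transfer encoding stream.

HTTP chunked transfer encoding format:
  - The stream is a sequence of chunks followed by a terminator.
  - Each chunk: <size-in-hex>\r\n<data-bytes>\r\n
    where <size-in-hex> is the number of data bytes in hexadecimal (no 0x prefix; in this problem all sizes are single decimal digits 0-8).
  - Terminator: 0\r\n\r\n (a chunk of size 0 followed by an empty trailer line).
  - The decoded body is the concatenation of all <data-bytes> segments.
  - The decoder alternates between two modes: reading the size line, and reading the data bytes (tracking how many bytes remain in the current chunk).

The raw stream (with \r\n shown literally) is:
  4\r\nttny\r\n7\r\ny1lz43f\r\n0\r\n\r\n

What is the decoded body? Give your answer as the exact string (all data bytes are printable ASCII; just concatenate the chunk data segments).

Chunk 1: stream[0..1]='4' size=0x4=4, data at stream[3..7]='ttny' -> body[0..4], body so far='ttny'
Chunk 2: stream[9..10]='7' size=0x7=7, data at stream[12..19]='y1lz43f' -> body[4..11], body so far='ttnyy1lz43f'
Chunk 3: stream[21..22]='0' size=0 (terminator). Final body='ttnyy1lz43f' (11 bytes)

Answer: ttnyy1lz43f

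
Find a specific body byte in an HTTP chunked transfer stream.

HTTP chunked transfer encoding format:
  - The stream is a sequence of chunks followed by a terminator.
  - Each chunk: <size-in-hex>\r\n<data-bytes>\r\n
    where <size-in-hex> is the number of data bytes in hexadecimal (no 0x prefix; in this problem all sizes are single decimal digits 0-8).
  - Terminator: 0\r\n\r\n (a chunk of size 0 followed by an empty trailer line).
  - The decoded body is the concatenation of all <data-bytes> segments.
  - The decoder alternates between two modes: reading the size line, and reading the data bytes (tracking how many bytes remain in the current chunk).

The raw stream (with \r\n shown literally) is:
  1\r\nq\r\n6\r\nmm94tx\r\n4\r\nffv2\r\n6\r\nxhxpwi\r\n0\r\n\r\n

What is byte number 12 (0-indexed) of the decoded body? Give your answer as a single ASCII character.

Answer: h

Derivation:
Chunk 1: stream[0..1]='1' size=0x1=1, data at stream[3..4]='q' -> body[0..1], body so far='q'
Chunk 2: stream[6..7]='6' size=0x6=6, data at stream[9..15]='mm94tx' -> body[1..7], body so far='qmm94tx'
Chunk 3: stream[17..18]='4' size=0x4=4, data at stream[20..24]='ffv2' -> body[7..11], body so far='qmm94txffv2'
Chunk 4: stream[26..27]='6' size=0x6=6, data at stream[29..35]='xhxpwi' -> body[11..17], body so far='qmm94txffv2xhxpwi'
Chunk 5: stream[37..38]='0' size=0 (terminator). Final body='qmm94txffv2xhxpwi' (17 bytes)
Body byte 12 = 'h'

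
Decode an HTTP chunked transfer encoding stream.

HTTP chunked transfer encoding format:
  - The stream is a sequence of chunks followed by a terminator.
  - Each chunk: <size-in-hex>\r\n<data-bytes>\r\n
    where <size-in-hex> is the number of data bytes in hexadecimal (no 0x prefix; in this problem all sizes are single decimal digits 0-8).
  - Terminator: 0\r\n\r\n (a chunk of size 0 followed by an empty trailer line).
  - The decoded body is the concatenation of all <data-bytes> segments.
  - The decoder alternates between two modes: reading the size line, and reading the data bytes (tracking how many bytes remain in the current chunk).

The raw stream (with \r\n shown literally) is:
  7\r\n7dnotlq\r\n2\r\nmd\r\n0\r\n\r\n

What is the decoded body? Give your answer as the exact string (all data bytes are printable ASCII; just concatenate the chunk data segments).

Chunk 1: stream[0..1]='7' size=0x7=7, data at stream[3..10]='7dnotlq' -> body[0..7], body so far='7dnotlq'
Chunk 2: stream[12..13]='2' size=0x2=2, data at stream[15..17]='md' -> body[7..9], body so far='7dnotlqmd'
Chunk 3: stream[19..20]='0' size=0 (terminator). Final body='7dnotlqmd' (9 bytes)

Answer: 7dnotlqmd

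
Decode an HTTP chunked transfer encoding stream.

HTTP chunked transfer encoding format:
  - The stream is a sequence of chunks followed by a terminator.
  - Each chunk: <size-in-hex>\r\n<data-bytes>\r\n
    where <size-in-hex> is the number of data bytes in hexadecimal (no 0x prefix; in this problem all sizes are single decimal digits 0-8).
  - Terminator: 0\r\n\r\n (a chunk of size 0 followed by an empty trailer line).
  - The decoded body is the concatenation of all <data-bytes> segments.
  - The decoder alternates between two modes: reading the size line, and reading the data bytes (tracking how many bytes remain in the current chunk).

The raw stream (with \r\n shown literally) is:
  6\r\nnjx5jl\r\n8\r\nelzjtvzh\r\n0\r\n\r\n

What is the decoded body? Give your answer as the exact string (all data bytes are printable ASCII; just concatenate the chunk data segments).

Chunk 1: stream[0..1]='6' size=0x6=6, data at stream[3..9]='njx5jl' -> body[0..6], body so far='njx5jl'
Chunk 2: stream[11..12]='8' size=0x8=8, data at stream[14..22]='elzjtvzh' -> body[6..14], body so far='njx5jlelzjtvzh'
Chunk 3: stream[24..25]='0' size=0 (terminator). Final body='njx5jlelzjtvzh' (14 bytes)

Answer: njx5jlelzjtvzh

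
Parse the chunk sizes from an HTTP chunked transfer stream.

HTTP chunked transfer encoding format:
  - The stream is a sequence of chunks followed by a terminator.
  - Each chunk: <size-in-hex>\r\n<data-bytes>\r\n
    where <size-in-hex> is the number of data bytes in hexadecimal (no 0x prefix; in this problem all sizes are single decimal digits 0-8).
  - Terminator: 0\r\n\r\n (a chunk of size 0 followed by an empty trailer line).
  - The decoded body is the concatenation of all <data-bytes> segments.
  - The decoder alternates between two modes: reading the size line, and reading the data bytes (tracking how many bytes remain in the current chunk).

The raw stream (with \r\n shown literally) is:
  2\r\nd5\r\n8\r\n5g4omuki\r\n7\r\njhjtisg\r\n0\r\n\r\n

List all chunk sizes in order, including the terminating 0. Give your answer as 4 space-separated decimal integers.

Chunk 1: stream[0..1]='2' size=0x2=2, data at stream[3..5]='d5' -> body[0..2], body so far='d5'
Chunk 2: stream[7..8]='8' size=0x8=8, data at stream[10..18]='5g4omuki' -> body[2..10], body so far='d55g4omuki'
Chunk 3: stream[20..21]='7' size=0x7=7, data at stream[23..30]='jhjtisg' -> body[10..17], body so far='d55g4omukijhjtisg'
Chunk 4: stream[32..33]='0' size=0 (terminator). Final body='d55g4omukijhjtisg' (17 bytes)

Answer: 2 8 7 0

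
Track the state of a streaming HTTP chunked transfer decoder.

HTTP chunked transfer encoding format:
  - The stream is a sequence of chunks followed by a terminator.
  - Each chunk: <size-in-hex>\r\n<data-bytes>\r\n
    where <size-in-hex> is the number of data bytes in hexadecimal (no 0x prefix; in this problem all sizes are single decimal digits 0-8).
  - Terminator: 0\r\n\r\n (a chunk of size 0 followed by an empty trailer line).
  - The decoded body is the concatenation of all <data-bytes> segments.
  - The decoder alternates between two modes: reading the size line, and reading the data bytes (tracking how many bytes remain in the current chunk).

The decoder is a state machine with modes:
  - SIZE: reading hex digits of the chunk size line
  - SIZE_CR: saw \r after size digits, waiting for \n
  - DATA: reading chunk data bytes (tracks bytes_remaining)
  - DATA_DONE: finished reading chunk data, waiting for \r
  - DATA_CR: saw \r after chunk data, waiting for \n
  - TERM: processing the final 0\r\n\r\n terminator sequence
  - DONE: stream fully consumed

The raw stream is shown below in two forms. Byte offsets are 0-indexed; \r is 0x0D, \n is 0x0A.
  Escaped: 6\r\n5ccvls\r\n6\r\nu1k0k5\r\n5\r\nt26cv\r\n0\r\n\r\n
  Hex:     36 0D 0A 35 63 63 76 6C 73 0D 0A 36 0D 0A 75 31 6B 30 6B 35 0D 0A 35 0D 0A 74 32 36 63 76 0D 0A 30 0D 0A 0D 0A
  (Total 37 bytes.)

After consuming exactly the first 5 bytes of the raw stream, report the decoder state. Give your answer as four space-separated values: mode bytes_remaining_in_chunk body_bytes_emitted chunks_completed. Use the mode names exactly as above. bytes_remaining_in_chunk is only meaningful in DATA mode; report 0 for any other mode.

Byte 0 = '6': mode=SIZE remaining=0 emitted=0 chunks_done=0
Byte 1 = 0x0D: mode=SIZE_CR remaining=0 emitted=0 chunks_done=0
Byte 2 = 0x0A: mode=DATA remaining=6 emitted=0 chunks_done=0
Byte 3 = '5': mode=DATA remaining=5 emitted=1 chunks_done=0
Byte 4 = 'c': mode=DATA remaining=4 emitted=2 chunks_done=0

Answer: DATA 4 2 0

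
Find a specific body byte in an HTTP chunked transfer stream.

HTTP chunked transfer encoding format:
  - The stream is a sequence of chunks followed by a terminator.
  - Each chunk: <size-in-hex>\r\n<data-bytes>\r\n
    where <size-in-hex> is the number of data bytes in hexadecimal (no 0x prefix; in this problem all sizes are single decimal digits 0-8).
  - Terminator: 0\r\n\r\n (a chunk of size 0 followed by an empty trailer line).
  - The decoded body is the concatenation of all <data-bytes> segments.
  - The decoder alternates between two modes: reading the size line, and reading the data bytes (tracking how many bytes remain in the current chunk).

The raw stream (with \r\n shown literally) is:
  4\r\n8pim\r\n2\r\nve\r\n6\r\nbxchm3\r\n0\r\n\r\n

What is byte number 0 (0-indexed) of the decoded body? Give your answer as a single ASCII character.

Chunk 1: stream[0..1]='4' size=0x4=4, data at stream[3..7]='8pim' -> body[0..4], body so far='8pim'
Chunk 2: stream[9..10]='2' size=0x2=2, data at stream[12..14]='ve' -> body[4..6], body so far='8pimve'
Chunk 3: stream[16..17]='6' size=0x6=6, data at stream[19..25]='bxchm3' -> body[6..12], body so far='8pimvebxchm3'
Chunk 4: stream[27..28]='0' size=0 (terminator). Final body='8pimvebxchm3' (12 bytes)
Body byte 0 = '8'

Answer: 8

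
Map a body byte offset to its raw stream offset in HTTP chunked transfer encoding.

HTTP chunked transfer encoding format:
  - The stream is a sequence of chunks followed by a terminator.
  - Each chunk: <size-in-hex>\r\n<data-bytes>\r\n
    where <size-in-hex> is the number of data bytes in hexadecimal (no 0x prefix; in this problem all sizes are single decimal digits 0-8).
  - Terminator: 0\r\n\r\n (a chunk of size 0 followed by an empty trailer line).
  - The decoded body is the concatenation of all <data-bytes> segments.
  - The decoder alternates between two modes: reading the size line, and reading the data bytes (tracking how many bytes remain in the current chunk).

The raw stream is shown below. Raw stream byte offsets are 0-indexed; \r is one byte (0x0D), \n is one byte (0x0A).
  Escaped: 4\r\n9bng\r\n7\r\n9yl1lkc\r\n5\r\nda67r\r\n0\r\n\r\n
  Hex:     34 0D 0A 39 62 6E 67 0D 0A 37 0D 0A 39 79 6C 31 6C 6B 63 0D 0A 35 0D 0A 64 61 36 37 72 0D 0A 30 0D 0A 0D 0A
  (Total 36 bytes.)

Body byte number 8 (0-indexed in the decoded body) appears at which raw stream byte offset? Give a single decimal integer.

Answer: 16

Derivation:
Chunk 1: stream[0..1]='4' size=0x4=4, data at stream[3..7]='9bng' -> body[0..4], body so far='9bng'
Chunk 2: stream[9..10]='7' size=0x7=7, data at stream[12..19]='9yl1lkc' -> body[4..11], body so far='9bng9yl1lkc'
Chunk 3: stream[21..22]='5' size=0x5=5, data at stream[24..29]='da67r' -> body[11..16], body so far='9bng9yl1lkcda67r'
Chunk 4: stream[31..32]='0' size=0 (terminator). Final body='9bng9yl1lkcda67r' (16 bytes)
Body byte 8 at stream offset 16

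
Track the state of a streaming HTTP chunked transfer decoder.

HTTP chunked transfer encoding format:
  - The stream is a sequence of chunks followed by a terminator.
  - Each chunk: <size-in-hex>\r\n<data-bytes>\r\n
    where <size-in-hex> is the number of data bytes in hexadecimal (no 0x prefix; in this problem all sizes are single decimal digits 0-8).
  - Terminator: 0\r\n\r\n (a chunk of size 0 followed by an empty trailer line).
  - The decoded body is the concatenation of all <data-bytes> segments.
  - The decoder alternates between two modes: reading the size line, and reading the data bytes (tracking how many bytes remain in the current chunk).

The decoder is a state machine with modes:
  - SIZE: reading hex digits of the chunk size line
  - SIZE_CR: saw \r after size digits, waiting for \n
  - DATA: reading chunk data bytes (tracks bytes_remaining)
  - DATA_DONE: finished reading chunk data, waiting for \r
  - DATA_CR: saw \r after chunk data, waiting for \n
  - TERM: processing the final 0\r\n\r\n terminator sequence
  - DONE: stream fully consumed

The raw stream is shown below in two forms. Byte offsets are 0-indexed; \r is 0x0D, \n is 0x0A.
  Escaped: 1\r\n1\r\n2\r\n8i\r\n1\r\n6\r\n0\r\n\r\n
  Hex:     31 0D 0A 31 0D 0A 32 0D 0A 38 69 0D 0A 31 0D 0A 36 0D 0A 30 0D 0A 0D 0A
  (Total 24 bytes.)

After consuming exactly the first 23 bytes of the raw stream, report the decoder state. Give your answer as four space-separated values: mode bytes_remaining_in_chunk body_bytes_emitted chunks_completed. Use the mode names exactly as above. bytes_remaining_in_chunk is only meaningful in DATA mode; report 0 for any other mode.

Byte 0 = '1': mode=SIZE remaining=0 emitted=0 chunks_done=0
Byte 1 = 0x0D: mode=SIZE_CR remaining=0 emitted=0 chunks_done=0
Byte 2 = 0x0A: mode=DATA remaining=1 emitted=0 chunks_done=0
Byte 3 = '1': mode=DATA_DONE remaining=0 emitted=1 chunks_done=0
Byte 4 = 0x0D: mode=DATA_CR remaining=0 emitted=1 chunks_done=0
Byte 5 = 0x0A: mode=SIZE remaining=0 emitted=1 chunks_done=1
Byte 6 = '2': mode=SIZE remaining=0 emitted=1 chunks_done=1
Byte 7 = 0x0D: mode=SIZE_CR remaining=0 emitted=1 chunks_done=1
Byte 8 = 0x0A: mode=DATA remaining=2 emitted=1 chunks_done=1
Byte 9 = '8': mode=DATA remaining=1 emitted=2 chunks_done=1
Byte 10 = 'i': mode=DATA_DONE remaining=0 emitted=3 chunks_done=1
Byte 11 = 0x0D: mode=DATA_CR remaining=0 emitted=3 chunks_done=1
Byte 12 = 0x0A: mode=SIZE remaining=0 emitted=3 chunks_done=2
Byte 13 = '1': mode=SIZE remaining=0 emitted=3 chunks_done=2
Byte 14 = 0x0D: mode=SIZE_CR remaining=0 emitted=3 chunks_done=2
Byte 15 = 0x0A: mode=DATA remaining=1 emitted=3 chunks_done=2
Byte 16 = '6': mode=DATA_DONE remaining=0 emitted=4 chunks_done=2
Byte 17 = 0x0D: mode=DATA_CR remaining=0 emitted=4 chunks_done=2
Byte 18 = 0x0A: mode=SIZE remaining=0 emitted=4 chunks_done=3
Byte 19 = '0': mode=SIZE remaining=0 emitted=4 chunks_done=3
Byte 20 = 0x0D: mode=SIZE_CR remaining=0 emitted=4 chunks_done=3
Byte 21 = 0x0A: mode=TERM remaining=0 emitted=4 chunks_done=3
Byte 22 = 0x0D: mode=TERM remaining=0 emitted=4 chunks_done=3

Answer: TERM 0 4 3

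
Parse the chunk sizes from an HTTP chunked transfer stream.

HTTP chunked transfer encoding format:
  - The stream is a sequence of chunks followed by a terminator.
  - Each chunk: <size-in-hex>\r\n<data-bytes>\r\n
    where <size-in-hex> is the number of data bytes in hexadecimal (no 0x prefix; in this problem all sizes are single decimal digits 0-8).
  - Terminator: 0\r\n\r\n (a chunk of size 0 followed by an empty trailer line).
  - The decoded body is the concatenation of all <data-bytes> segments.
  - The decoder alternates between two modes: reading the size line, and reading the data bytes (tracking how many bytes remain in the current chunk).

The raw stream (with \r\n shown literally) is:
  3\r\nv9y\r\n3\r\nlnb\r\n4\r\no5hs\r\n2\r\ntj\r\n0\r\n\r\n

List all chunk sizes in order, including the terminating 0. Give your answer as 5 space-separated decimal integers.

Chunk 1: stream[0..1]='3' size=0x3=3, data at stream[3..6]='v9y' -> body[0..3], body so far='v9y'
Chunk 2: stream[8..9]='3' size=0x3=3, data at stream[11..14]='lnb' -> body[3..6], body so far='v9ylnb'
Chunk 3: stream[16..17]='4' size=0x4=4, data at stream[19..23]='o5hs' -> body[6..10], body so far='v9ylnbo5hs'
Chunk 4: stream[25..26]='2' size=0x2=2, data at stream[28..30]='tj' -> body[10..12], body so far='v9ylnbo5hstj'
Chunk 5: stream[32..33]='0' size=0 (terminator). Final body='v9ylnbo5hstj' (12 bytes)

Answer: 3 3 4 2 0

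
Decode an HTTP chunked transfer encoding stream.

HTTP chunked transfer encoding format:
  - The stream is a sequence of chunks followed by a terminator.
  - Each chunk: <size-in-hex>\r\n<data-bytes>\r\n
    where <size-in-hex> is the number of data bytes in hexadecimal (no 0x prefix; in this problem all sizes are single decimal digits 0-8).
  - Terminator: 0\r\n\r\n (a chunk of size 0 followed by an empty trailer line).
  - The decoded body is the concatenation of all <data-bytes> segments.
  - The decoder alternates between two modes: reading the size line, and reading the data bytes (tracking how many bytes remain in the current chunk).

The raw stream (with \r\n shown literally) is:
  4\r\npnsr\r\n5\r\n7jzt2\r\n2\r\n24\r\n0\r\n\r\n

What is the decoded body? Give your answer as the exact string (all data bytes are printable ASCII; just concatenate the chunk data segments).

Answer: pnsr7jzt224

Derivation:
Chunk 1: stream[0..1]='4' size=0x4=4, data at stream[3..7]='pnsr' -> body[0..4], body so far='pnsr'
Chunk 2: stream[9..10]='5' size=0x5=5, data at stream[12..17]='7jzt2' -> body[4..9], body so far='pnsr7jzt2'
Chunk 3: stream[19..20]='2' size=0x2=2, data at stream[22..24]='24' -> body[9..11], body so far='pnsr7jzt224'
Chunk 4: stream[26..27]='0' size=0 (terminator). Final body='pnsr7jzt224' (11 bytes)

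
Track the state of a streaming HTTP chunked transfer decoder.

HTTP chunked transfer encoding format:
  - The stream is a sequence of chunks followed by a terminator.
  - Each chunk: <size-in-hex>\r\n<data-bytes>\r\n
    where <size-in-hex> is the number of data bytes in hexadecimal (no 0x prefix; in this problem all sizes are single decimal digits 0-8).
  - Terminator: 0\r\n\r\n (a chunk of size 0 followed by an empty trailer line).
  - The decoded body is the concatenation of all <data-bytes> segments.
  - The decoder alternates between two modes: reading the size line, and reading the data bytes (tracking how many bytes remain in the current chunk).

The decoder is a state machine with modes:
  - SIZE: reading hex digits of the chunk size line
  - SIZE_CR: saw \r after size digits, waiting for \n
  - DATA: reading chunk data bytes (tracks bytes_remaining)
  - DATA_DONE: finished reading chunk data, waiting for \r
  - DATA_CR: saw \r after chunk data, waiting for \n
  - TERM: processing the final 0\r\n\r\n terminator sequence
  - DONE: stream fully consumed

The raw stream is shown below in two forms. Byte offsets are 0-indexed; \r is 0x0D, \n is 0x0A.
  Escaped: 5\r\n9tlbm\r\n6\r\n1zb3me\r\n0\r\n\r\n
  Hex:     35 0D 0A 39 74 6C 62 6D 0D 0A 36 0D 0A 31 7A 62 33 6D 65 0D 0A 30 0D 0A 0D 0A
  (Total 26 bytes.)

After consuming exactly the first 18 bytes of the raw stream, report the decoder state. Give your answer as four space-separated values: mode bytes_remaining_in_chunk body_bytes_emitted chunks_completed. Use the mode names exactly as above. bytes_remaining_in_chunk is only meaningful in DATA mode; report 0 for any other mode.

Answer: DATA 1 10 1

Derivation:
Byte 0 = '5': mode=SIZE remaining=0 emitted=0 chunks_done=0
Byte 1 = 0x0D: mode=SIZE_CR remaining=0 emitted=0 chunks_done=0
Byte 2 = 0x0A: mode=DATA remaining=5 emitted=0 chunks_done=0
Byte 3 = '9': mode=DATA remaining=4 emitted=1 chunks_done=0
Byte 4 = 't': mode=DATA remaining=3 emitted=2 chunks_done=0
Byte 5 = 'l': mode=DATA remaining=2 emitted=3 chunks_done=0
Byte 6 = 'b': mode=DATA remaining=1 emitted=4 chunks_done=0
Byte 7 = 'm': mode=DATA_DONE remaining=0 emitted=5 chunks_done=0
Byte 8 = 0x0D: mode=DATA_CR remaining=0 emitted=5 chunks_done=0
Byte 9 = 0x0A: mode=SIZE remaining=0 emitted=5 chunks_done=1
Byte 10 = '6': mode=SIZE remaining=0 emitted=5 chunks_done=1
Byte 11 = 0x0D: mode=SIZE_CR remaining=0 emitted=5 chunks_done=1
Byte 12 = 0x0A: mode=DATA remaining=6 emitted=5 chunks_done=1
Byte 13 = '1': mode=DATA remaining=5 emitted=6 chunks_done=1
Byte 14 = 'z': mode=DATA remaining=4 emitted=7 chunks_done=1
Byte 15 = 'b': mode=DATA remaining=3 emitted=8 chunks_done=1
Byte 16 = '3': mode=DATA remaining=2 emitted=9 chunks_done=1
Byte 17 = 'm': mode=DATA remaining=1 emitted=10 chunks_done=1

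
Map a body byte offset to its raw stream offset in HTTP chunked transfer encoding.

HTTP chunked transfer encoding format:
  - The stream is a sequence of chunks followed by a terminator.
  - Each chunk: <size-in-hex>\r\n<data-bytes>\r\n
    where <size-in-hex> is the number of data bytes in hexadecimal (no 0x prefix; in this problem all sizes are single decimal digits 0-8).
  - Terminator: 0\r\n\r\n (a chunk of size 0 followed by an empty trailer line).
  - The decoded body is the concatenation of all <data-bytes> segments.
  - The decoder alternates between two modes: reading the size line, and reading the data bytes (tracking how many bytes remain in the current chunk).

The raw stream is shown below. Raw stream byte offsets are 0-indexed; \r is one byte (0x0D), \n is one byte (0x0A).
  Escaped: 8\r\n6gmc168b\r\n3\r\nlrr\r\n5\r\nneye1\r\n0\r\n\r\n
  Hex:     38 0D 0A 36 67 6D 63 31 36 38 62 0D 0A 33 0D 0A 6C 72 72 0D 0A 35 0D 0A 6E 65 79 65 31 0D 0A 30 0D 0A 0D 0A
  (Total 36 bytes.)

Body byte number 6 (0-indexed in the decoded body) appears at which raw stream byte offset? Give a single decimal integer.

Chunk 1: stream[0..1]='8' size=0x8=8, data at stream[3..11]='6gmc168b' -> body[0..8], body so far='6gmc168b'
Chunk 2: stream[13..14]='3' size=0x3=3, data at stream[16..19]='lrr' -> body[8..11], body so far='6gmc168blrr'
Chunk 3: stream[21..22]='5' size=0x5=5, data at stream[24..29]='neye1' -> body[11..16], body so far='6gmc168blrrneye1'
Chunk 4: stream[31..32]='0' size=0 (terminator). Final body='6gmc168blrrneye1' (16 bytes)
Body byte 6 at stream offset 9

Answer: 9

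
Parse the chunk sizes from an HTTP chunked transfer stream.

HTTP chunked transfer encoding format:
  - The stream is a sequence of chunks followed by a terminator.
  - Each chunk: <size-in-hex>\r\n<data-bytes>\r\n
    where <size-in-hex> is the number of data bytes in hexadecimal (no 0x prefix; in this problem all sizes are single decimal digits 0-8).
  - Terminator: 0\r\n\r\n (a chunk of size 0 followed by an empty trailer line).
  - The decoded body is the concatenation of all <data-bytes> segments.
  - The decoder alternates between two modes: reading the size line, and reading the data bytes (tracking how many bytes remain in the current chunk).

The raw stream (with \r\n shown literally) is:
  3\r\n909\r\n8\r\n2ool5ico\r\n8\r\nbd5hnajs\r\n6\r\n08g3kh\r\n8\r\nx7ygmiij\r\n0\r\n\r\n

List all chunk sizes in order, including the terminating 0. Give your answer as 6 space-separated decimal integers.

Chunk 1: stream[0..1]='3' size=0x3=3, data at stream[3..6]='909' -> body[0..3], body so far='909'
Chunk 2: stream[8..9]='8' size=0x8=8, data at stream[11..19]='2ool5ico' -> body[3..11], body so far='9092ool5ico'
Chunk 3: stream[21..22]='8' size=0x8=8, data at stream[24..32]='bd5hnajs' -> body[11..19], body so far='9092ool5icobd5hnajs'
Chunk 4: stream[34..35]='6' size=0x6=6, data at stream[37..43]='08g3kh' -> body[19..25], body so far='9092ool5icobd5hnajs08g3kh'
Chunk 5: stream[45..46]='8' size=0x8=8, data at stream[48..56]='x7ygmiij' -> body[25..33], body so far='9092ool5icobd5hnajs08g3khx7ygmiij'
Chunk 6: stream[58..59]='0' size=0 (terminator). Final body='9092ool5icobd5hnajs08g3khx7ygmiij' (33 bytes)

Answer: 3 8 8 6 8 0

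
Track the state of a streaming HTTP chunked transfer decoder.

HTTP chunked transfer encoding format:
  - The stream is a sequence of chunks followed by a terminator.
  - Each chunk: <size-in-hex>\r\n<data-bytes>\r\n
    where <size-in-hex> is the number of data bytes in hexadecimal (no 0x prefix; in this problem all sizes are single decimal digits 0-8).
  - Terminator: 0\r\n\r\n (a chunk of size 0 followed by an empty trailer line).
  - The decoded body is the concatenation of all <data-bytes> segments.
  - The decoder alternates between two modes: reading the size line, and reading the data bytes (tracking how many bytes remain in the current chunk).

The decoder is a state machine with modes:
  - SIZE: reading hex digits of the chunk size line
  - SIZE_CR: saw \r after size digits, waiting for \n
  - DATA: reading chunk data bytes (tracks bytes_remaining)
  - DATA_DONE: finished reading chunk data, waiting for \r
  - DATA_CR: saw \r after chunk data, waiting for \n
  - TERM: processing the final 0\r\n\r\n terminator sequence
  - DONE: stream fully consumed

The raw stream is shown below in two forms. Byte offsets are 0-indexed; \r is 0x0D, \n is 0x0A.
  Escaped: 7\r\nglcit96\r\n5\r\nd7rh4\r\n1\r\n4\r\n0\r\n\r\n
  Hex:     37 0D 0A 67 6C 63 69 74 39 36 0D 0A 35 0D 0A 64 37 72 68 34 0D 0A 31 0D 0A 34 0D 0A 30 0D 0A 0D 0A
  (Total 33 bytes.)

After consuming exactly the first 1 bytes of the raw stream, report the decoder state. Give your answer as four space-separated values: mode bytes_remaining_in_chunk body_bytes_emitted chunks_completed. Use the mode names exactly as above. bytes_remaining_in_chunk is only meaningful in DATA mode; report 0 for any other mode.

Answer: SIZE 0 0 0

Derivation:
Byte 0 = '7': mode=SIZE remaining=0 emitted=0 chunks_done=0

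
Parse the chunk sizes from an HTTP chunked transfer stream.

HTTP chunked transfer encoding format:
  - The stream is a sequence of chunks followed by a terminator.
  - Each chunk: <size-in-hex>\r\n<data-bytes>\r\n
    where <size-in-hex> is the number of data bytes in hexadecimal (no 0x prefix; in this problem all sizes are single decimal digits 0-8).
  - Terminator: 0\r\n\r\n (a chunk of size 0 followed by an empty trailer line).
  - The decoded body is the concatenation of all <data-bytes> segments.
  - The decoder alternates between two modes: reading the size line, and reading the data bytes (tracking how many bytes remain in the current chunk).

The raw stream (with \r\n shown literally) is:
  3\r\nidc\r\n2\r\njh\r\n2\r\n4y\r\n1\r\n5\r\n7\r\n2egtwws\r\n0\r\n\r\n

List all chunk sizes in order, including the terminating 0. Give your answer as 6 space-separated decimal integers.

Answer: 3 2 2 1 7 0

Derivation:
Chunk 1: stream[0..1]='3' size=0x3=3, data at stream[3..6]='idc' -> body[0..3], body so far='idc'
Chunk 2: stream[8..9]='2' size=0x2=2, data at stream[11..13]='jh' -> body[3..5], body so far='idcjh'
Chunk 3: stream[15..16]='2' size=0x2=2, data at stream[18..20]='4y' -> body[5..7], body so far='idcjh4y'
Chunk 4: stream[22..23]='1' size=0x1=1, data at stream[25..26]='5' -> body[7..8], body so far='idcjh4y5'
Chunk 5: stream[28..29]='7' size=0x7=7, data at stream[31..38]='2egtwws' -> body[8..15], body so far='idcjh4y52egtwws'
Chunk 6: stream[40..41]='0' size=0 (terminator). Final body='idcjh4y52egtwws' (15 bytes)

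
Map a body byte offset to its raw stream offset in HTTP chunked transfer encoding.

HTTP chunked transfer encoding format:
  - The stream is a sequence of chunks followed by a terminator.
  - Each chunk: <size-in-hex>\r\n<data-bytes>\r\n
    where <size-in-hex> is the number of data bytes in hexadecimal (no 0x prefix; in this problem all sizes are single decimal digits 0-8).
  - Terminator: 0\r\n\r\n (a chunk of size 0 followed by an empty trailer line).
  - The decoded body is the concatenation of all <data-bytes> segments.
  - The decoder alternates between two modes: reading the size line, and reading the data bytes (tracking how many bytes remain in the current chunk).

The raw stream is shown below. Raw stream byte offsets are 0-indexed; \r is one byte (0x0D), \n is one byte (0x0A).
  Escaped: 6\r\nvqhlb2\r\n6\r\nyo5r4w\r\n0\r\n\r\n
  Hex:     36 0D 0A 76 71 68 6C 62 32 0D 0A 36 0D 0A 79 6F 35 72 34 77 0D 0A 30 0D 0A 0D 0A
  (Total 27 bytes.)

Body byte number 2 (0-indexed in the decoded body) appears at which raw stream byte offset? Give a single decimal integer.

Answer: 5

Derivation:
Chunk 1: stream[0..1]='6' size=0x6=6, data at stream[3..9]='vqhlb2' -> body[0..6], body so far='vqhlb2'
Chunk 2: stream[11..12]='6' size=0x6=6, data at stream[14..20]='yo5r4w' -> body[6..12], body so far='vqhlb2yo5r4w'
Chunk 3: stream[22..23]='0' size=0 (terminator). Final body='vqhlb2yo5r4w' (12 bytes)
Body byte 2 at stream offset 5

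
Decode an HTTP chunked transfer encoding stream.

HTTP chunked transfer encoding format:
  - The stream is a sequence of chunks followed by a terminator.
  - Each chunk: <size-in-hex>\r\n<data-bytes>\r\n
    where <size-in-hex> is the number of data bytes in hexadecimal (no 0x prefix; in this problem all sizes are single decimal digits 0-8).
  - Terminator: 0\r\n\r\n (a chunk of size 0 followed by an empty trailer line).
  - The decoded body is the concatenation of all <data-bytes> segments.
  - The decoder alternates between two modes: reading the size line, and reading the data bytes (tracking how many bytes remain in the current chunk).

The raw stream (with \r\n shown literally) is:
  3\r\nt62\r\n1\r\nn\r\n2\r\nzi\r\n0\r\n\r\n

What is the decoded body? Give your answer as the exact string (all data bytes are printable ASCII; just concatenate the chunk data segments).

Answer: t62nzi

Derivation:
Chunk 1: stream[0..1]='3' size=0x3=3, data at stream[3..6]='t62' -> body[0..3], body so far='t62'
Chunk 2: stream[8..9]='1' size=0x1=1, data at stream[11..12]='n' -> body[3..4], body so far='t62n'
Chunk 3: stream[14..15]='2' size=0x2=2, data at stream[17..19]='zi' -> body[4..6], body so far='t62nzi'
Chunk 4: stream[21..22]='0' size=0 (terminator). Final body='t62nzi' (6 bytes)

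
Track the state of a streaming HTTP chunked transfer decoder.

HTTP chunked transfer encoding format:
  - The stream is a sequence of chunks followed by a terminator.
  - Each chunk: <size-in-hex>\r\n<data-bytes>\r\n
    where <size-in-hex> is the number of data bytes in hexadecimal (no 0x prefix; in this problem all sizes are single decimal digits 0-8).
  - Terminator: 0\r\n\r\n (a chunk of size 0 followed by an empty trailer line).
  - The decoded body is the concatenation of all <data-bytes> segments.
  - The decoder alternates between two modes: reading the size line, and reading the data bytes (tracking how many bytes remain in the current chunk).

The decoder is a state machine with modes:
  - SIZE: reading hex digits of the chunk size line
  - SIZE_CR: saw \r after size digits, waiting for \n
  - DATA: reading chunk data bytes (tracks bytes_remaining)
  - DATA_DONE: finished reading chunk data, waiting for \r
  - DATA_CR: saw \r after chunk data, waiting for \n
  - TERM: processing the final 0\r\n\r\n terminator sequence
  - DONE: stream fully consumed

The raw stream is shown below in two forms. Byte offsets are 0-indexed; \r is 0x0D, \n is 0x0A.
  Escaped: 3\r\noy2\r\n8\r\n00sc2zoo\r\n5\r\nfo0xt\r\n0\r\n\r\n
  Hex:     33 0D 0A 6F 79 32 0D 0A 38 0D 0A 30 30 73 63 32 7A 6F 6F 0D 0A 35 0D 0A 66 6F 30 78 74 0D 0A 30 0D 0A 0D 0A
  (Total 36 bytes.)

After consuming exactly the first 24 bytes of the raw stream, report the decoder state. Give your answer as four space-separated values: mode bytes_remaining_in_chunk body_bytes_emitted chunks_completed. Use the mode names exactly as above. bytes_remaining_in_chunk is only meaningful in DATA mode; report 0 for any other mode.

Byte 0 = '3': mode=SIZE remaining=0 emitted=0 chunks_done=0
Byte 1 = 0x0D: mode=SIZE_CR remaining=0 emitted=0 chunks_done=0
Byte 2 = 0x0A: mode=DATA remaining=3 emitted=0 chunks_done=0
Byte 3 = 'o': mode=DATA remaining=2 emitted=1 chunks_done=0
Byte 4 = 'y': mode=DATA remaining=1 emitted=2 chunks_done=0
Byte 5 = '2': mode=DATA_DONE remaining=0 emitted=3 chunks_done=0
Byte 6 = 0x0D: mode=DATA_CR remaining=0 emitted=3 chunks_done=0
Byte 7 = 0x0A: mode=SIZE remaining=0 emitted=3 chunks_done=1
Byte 8 = '8': mode=SIZE remaining=0 emitted=3 chunks_done=1
Byte 9 = 0x0D: mode=SIZE_CR remaining=0 emitted=3 chunks_done=1
Byte 10 = 0x0A: mode=DATA remaining=8 emitted=3 chunks_done=1
Byte 11 = '0': mode=DATA remaining=7 emitted=4 chunks_done=1
Byte 12 = '0': mode=DATA remaining=6 emitted=5 chunks_done=1
Byte 13 = 's': mode=DATA remaining=5 emitted=6 chunks_done=1
Byte 14 = 'c': mode=DATA remaining=4 emitted=7 chunks_done=1
Byte 15 = '2': mode=DATA remaining=3 emitted=8 chunks_done=1
Byte 16 = 'z': mode=DATA remaining=2 emitted=9 chunks_done=1
Byte 17 = 'o': mode=DATA remaining=1 emitted=10 chunks_done=1
Byte 18 = 'o': mode=DATA_DONE remaining=0 emitted=11 chunks_done=1
Byte 19 = 0x0D: mode=DATA_CR remaining=0 emitted=11 chunks_done=1
Byte 20 = 0x0A: mode=SIZE remaining=0 emitted=11 chunks_done=2
Byte 21 = '5': mode=SIZE remaining=0 emitted=11 chunks_done=2
Byte 22 = 0x0D: mode=SIZE_CR remaining=0 emitted=11 chunks_done=2
Byte 23 = 0x0A: mode=DATA remaining=5 emitted=11 chunks_done=2

Answer: DATA 5 11 2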